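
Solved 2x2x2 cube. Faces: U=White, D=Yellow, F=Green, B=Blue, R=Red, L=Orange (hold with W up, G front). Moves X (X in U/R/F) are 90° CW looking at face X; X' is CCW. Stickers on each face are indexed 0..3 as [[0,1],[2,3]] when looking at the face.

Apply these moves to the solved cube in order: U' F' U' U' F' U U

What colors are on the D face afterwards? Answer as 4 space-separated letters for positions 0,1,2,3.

Answer: G W Y Y

Derivation:
After move 1 (U'): U=WWWW F=OOGG R=GGRR B=RRBB L=BBOO
After move 2 (F'): F=OGOG U=WWGR R=YGYR D=BOYY L=BWOW
After move 3 (U'): U=WRWG F=BWOG R=OGYR B=YGBB L=RROW
After move 4 (U'): U=RGWW F=RROG R=BWYR B=OGBB L=YGOW
After move 5 (F'): F=RGRO U=RGBY R=OWBR D=GWYY L=YWOW
After move 6 (U): U=BRYG F=OWRO R=OGBR B=YWBB L=RGOW
After move 7 (U): U=YBGR F=OGRO R=YWBR B=RGBB L=OWOW
Query: D face = GWYY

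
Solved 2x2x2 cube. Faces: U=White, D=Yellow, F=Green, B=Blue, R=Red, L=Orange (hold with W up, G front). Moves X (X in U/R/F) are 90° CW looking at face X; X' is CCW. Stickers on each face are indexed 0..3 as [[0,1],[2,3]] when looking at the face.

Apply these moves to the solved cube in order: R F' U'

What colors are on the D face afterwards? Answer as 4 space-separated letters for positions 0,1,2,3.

Answer: O O Y B

Derivation:
After move 1 (R): R=RRRR U=WGWG F=GYGY D=YBYB B=WBWB
After move 2 (F'): F=YYGG U=WGRR R=BRYR D=OOYB L=OGOW
After move 3 (U'): U=GRWR F=OGGG R=YYYR B=BRWB L=WBOW
Query: D face = OOYB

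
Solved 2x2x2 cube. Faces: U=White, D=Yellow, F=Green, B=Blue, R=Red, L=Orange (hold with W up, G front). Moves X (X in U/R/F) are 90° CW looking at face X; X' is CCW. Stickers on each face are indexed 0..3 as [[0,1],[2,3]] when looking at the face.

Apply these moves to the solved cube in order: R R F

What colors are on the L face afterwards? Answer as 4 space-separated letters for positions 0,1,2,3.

Answer: O Y O W

Derivation:
After move 1 (R): R=RRRR U=WGWG F=GYGY D=YBYB B=WBWB
After move 2 (R): R=RRRR U=WYWY F=GBGB D=YWYW B=GBGB
After move 3 (F): F=GGBB U=WYOO R=WRYR D=RRYW L=OYOW
Query: L face = OYOW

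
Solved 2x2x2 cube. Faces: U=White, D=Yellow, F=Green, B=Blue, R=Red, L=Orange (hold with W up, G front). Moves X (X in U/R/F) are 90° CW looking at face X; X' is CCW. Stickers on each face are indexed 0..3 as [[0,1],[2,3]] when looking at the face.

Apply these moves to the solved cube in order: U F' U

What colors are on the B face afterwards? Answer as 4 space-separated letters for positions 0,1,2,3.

After move 1 (U): U=WWWW F=RRGG R=BBRR B=OOBB L=GGOO
After move 2 (F'): F=RGRG U=WWBR R=YBYR D=GOYY L=GWOW
After move 3 (U): U=BWRW F=YBRG R=OOYR B=GWBB L=RGOW
Query: B face = GWBB

Answer: G W B B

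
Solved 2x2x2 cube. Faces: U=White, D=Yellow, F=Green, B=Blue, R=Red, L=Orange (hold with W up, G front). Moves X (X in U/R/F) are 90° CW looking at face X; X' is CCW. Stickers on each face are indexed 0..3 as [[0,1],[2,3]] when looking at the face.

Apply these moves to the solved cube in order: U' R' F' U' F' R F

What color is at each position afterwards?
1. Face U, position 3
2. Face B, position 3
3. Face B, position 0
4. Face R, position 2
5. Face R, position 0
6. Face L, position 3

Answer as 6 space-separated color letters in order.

After move 1 (U'): U=WWWW F=OOGG R=GGRR B=RRBB L=BBOO
After move 2 (R'): R=GRGR U=WBWR F=OWGW D=YOYG B=YRYB
After move 3 (F'): F=WWOG U=WBGG R=ORYR D=BOYG L=BROW
After move 4 (U'): U=BGWG F=BROG R=WWYR B=ORYB L=YROW
After move 5 (F'): F=RGBO U=BGWY R=OWBR D=RWYG L=YGOW
After move 6 (R): R=BORW U=BGWO F=RWBG D=RYYO B=YRGB
After move 7 (F): F=BRGW U=BGWG R=WOOW D=RBYO L=YROY
Query 1: U[3] = G
Query 2: B[3] = B
Query 3: B[0] = Y
Query 4: R[2] = O
Query 5: R[0] = W
Query 6: L[3] = Y

Answer: G B Y O W Y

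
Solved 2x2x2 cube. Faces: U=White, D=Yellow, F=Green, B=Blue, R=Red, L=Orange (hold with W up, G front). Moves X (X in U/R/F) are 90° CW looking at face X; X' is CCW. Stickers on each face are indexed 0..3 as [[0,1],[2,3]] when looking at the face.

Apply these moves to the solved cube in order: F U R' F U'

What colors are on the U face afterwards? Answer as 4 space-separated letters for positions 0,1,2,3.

After move 1 (F): F=GGGG U=WWOO R=WRWR D=RRYY L=OYOY
After move 2 (U): U=OWOW F=WRGG R=BBWR B=OYBB L=GGOY
After move 3 (R'): R=BRBW U=OBOO F=WWGW D=RRYG B=YYRB
After move 4 (F): F=GWWW U=OBYG R=OROW D=BBYG L=GROR
After move 5 (U'): U=BGOY F=GRWW R=GWOW B=ORRB L=YYOR
Query: U face = BGOY

Answer: B G O Y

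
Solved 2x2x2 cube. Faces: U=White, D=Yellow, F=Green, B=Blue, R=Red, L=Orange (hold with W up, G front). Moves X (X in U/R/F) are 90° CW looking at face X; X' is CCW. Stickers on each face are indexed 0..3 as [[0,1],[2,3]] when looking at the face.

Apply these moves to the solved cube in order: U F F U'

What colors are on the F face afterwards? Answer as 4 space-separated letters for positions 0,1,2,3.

After move 1 (U): U=WWWW F=RRGG R=BBRR B=OOBB L=GGOO
After move 2 (F): F=GRGR U=WWOG R=WBWR D=RBYY L=GYOY
After move 3 (F): F=GGRR U=WWYY R=OBGR D=WWYY L=GROB
After move 4 (U'): U=WYWY F=GRRR R=GGGR B=OBBB L=OOOB
Query: F face = GRRR

Answer: G R R R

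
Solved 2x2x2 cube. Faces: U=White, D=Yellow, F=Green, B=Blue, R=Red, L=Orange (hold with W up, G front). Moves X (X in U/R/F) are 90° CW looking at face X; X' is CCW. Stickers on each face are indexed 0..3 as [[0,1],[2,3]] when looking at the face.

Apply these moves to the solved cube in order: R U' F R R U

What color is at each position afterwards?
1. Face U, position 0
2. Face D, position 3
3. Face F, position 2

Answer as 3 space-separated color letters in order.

Answer: O B Y

Derivation:
After move 1 (R): R=RRRR U=WGWG F=GYGY D=YBYB B=WBWB
After move 2 (U'): U=GGWW F=OOGY R=GYRR B=RRWB L=WBOO
After move 3 (F): F=GOYO U=GGOB R=WYWR D=RGYB L=WYOB
After move 4 (R): R=WWRY U=GOOO F=GGYB D=RWYR B=BRGB
After move 5 (R): R=RWYW U=GGOB F=GWYR D=RGYB B=OROB
After move 6 (U): U=OGBG F=RWYR R=ORYW B=WYOB L=GWOB
Query 1: U[0] = O
Query 2: D[3] = B
Query 3: F[2] = Y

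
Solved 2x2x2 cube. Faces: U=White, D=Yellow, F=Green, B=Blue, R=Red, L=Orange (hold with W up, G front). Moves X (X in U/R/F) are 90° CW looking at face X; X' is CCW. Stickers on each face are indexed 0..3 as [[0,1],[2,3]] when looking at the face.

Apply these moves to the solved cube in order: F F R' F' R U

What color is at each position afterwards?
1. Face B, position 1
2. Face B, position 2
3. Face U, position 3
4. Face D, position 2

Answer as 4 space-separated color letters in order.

Answer: B B Y Y

Derivation:
After move 1 (F): F=GGGG U=WWOO R=WRWR D=RRYY L=OYOY
After move 2 (F): F=GGGG U=WWYY R=OROR D=WWYY L=OROR
After move 3 (R'): R=RROO U=WBYB F=GWGY D=WGYG B=YBWB
After move 4 (F'): F=WYGG U=WBRO R=GRWO D=RRYG L=OBOY
After move 5 (R): R=WGOR U=WYRG F=WRGG D=RWYY B=OBBB
After move 6 (U): U=RWGY F=WGGG R=OBOR B=OBBB L=WROY
Query 1: B[1] = B
Query 2: B[2] = B
Query 3: U[3] = Y
Query 4: D[2] = Y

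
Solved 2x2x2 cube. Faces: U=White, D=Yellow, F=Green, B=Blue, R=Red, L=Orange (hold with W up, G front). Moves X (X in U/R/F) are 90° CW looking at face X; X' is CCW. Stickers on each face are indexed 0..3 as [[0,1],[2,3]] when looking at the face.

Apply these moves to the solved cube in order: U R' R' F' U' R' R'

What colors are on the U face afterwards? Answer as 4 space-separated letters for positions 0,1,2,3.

After move 1 (U): U=WWWW F=RRGG R=BBRR B=OOBB L=GGOO
After move 2 (R'): R=BRBR U=WBWO F=RWGW D=YRYG B=YOYB
After move 3 (R'): R=RRBB U=WYWY F=RBGO D=YWYW B=GORB
After move 4 (F'): F=BORG U=WYRB R=WRYB D=GOYW L=GYOW
After move 5 (U'): U=YBWR F=GYRG R=BOYB B=WRRB L=GOOW
After move 6 (R'): R=OBBY U=YRWW F=GBRR D=GYYG B=WROB
After move 7 (R'): R=BYOB U=YOWW F=GRRW D=GBYR B=GRYB
Query: U face = YOWW

Answer: Y O W W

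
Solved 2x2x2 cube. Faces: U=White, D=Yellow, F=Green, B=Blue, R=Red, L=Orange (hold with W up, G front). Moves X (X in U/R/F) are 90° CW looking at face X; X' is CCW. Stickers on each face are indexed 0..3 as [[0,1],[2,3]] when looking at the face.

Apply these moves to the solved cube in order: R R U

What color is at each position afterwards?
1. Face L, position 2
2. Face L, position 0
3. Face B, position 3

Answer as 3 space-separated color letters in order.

After move 1 (R): R=RRRR U=WGWG F=GYGY D=YBYB B=WBWB
After move 2 (R): R=RRRR U=WYWY F=GBGB D=YWYW B=GBGB
After move 3 (U): U=WWYY F=RRGB R=GBRR B=OOGB L=GBOO
Query 1: L[2] = O
Query 2: L[0] = G
Query 3: B[3] = B

Answer: O G B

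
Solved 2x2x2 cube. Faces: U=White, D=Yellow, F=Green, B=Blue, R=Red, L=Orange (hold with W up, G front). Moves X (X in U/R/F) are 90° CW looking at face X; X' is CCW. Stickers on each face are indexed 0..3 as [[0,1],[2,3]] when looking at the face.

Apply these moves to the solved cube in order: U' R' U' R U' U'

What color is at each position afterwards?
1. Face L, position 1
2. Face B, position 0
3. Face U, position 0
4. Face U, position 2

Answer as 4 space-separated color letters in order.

Answer: O B W B

Derivation:
After move 1 (U'): U=WWWW F=OOGG R=GGRR B=RRBB L=BBOO
After move 2 (R'): R=GRGR U=WBWR F=OWGW D=YOYG B=YRYB
After move 3 (U'): U=BRWW F=BBGW R=OWGR B=GRYB L=YROO
After move 4 (R): R=GORW U=BBWW F=BOGG D=YYYG B=WRRB
After move 5 (U'): U=BWBW F=YRGG R=BORW B=GORB L=WROO
After move 6 (U'): U=WWBB F=WRGG R=YRRW B=BORB L=GOOO
Query 1: L[1] = O
Query 2: B[0] = B
Query 3: U[0] = W
Query 4: U[2] = B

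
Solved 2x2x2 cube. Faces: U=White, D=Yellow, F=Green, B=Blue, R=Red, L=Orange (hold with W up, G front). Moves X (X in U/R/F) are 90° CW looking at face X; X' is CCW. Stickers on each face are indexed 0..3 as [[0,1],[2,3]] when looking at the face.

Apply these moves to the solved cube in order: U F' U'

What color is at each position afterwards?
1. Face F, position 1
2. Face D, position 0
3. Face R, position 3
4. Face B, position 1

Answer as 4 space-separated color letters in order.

Answer: W G R B

Derivation:
After move 1 (U): U=WWWW F=RRGG R=BBRR B=OOBB L=GGOO
After move 2 (F'): F=RGRG U=WWBR R=YBYR D=GOYY L=GWOW
After move 3 (U'): U=WRWB F=GWRG R=RGYR B=YBBB L=OOOW
Query 1: F[1] = W
Query 2: D[0] = G
Query 3: R[3] = R
Query 4: B[1] = B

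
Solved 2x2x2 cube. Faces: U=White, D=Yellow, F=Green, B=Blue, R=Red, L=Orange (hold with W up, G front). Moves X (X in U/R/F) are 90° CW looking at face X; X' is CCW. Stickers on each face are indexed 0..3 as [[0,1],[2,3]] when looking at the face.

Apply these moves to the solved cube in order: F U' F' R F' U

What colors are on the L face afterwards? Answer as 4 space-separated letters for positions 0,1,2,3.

After move 1 (F): F=GGGG U=WWOO R=WRWR D=RRYY L=OYOY
After move 2 (U'): U=WOWO F=OYGG R=GGWR B=WRBB L=BBOY
After move 3 (F'): F=YGOG U=WOGW R=RGRR D=BYYY L=BOOW
After move 4 (R): R=RRRG U=WGGG F=YYOY D=BBYW B=WROB
After move 5 (F'): F=YYYO U=WGRR R=BRBG D=OWYW L=BGOG
After move 6 (U): U=RWRG F=BRYO R=WRBG B=BGOB L=YYOG
Query: L face = YYOG

Answer: Y Y O G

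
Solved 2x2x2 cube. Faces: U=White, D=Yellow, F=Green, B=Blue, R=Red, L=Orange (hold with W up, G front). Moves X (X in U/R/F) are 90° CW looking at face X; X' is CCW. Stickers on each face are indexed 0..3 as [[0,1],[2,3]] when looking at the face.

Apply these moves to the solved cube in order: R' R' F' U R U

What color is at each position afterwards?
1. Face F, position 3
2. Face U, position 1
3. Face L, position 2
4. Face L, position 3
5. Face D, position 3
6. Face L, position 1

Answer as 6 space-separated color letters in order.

Answer: W R O W O O

Derivation:
After move 1 (R'): R=RRRR U=WBWB F=GWGW D=YGYG B=YBYB
After move 2 (R'): R=RRRR U=WYWY F=GBGB D=YWYW B=GBGB
After move 3 (F'): F=BBGG U=WYRR R=WRYR D=OOYW L=OYOW
After move 4 (U): U=RWRY F=WRGG R=GBYR B=OYGB L=BBOW
After move 5 (R): R=YGRB U=RRRG F=WOGW D=OGYO B=YYWB
After move 6 (U): U=RRGR F=YGGW R=YYRB B=BBWB L=WOOW
Query 1: F[3] = W
Query 2: U[1] = R
Query 3: L[2] = O
Query 4: L[3] = W
Query 5: D[3] = O
Query 6: L[1] = O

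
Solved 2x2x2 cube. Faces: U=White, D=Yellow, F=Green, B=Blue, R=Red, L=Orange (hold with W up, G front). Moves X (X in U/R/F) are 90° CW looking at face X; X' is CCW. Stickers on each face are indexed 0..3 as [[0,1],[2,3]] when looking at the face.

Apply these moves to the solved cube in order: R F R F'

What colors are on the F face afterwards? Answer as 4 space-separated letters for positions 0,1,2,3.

After move 1 (R): R=RRRR U=WGWG F=GYGY D=YBYB B=WBWB
After move 2 (F): F=GGYY U=WGOO R=WRGR D=RRYB L=OYOB
After move 3 (R): R=GWRR U=WGOY F=GRYB D=RWYW B=OBGB
After move 4 (F'): F=RBGY U=WGGR R=WWRR D=YBYW L=OYOO
Query: F face = RBGY

Answer: R B G Y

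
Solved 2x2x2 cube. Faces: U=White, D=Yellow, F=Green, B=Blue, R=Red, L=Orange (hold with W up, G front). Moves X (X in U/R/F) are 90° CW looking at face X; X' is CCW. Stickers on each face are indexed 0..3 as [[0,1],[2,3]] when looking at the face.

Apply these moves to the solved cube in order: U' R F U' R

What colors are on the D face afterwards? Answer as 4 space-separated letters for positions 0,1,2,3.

After move 1 (U'): U=WWWW F=OOGG R=GGRR B=RRBB L=BBOO
After move 2 (R): R=RGRG U=WOWG F=OYGY D=YBYR B=WRWB
After move 3 (F): F=GOYY U=WOOB R=WGGG D=RRYR L=BYOB
After move 4 (U'): U=OBWO F=BYYY R=GOGG B=WGWB L=WROB
After move 5 (R): R=GGGO U=OYWY F=BRYR D=RWYW B=OGBB
Query: D face = RWYW

Answer: R W Y W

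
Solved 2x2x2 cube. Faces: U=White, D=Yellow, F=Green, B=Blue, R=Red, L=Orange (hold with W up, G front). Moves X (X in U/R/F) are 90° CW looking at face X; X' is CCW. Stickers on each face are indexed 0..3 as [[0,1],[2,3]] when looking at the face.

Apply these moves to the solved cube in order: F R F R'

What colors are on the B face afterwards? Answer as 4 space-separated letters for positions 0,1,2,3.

After move 1 (F): F=GGGG U=WWOO R=WRWR D=RRYY L=OYOY
After move 2 (R): R=WWRR U=WGOG F=GRGY D=RBYB B=OBWB
After move 3 (F): F=GGYR U=WGYY R=OWGR D=RWYB L=OROB
After move 4 (R'): R=WROG U=WWYO F=GGYY D=RGYR B=BBWB
Query: B face = BBWB

Answer: B B W B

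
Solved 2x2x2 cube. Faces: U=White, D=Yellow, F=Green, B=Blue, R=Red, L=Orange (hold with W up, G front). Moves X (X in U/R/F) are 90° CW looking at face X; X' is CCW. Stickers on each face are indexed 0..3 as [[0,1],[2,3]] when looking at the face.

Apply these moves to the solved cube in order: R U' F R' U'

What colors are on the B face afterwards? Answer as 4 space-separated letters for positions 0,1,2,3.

Answer: Y R G B

Derivation:
After move 1 (R): R=RRRR U=WGWG F=GYGY D=YBYB B=WBWB
After move 2 (U'): U=GGWW F=OOGY R=GYRR B=RRWB L=WBOO
After move 3 (F): F=GOYO U=GGOB R=WYWR D=RGYB L=WYOB
After move 4 (R'): R=YRWW U=GWOR F=GGYB D=ROYO B=BRGB
After move 5 (U'): U=WRGO F=WYYB R=GGWW B=YRGB L=BROB
Query: B face = YRGB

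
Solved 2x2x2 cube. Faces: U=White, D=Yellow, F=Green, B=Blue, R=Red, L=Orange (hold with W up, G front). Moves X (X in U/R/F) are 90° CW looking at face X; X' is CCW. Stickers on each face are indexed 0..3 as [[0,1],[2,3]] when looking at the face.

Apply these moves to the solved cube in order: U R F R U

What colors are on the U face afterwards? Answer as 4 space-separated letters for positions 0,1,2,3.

After move 1 (U): U=WWWW F=RRGG R=BBRR B=OOBB L=GGOO
After move 2 (R): R=RBRB U=WRWG F=RYGY D=YBYO B=WOWB
After move 3 (F): F=GRYY U=WROG R=WBGB D=RRYO L=GYOB
After move 4 (R): R=GWBB U=WROY F=GRYO D=RWYW B=GORB
After move 5 (U): U=OWYR F=GWYO R=GOBB B=GYRB L=GROB
Query: U face = OWYR

Answer: O W Y R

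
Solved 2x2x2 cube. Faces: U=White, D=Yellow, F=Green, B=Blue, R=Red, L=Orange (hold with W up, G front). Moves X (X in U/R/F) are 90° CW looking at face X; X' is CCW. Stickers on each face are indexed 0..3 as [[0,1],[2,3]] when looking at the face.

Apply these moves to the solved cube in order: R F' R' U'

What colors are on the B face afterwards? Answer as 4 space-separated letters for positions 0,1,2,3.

After move 1 (R): R=RRRR U=WGWG F=GYGY D=YBYB B=WBWB
After move 2 (F'): F=YYGG U=WGRR R=BRYR D=OOYB L=OGOW
After move 3 (R'): R=RRBY U=WWRW F=YGGR D=OYYG B=BBOB
After move 4 (U'): U=WWWR F=OGGR R=YGBY B=RROB L=BBOW
Query: B face = RROB

Answer: R R O B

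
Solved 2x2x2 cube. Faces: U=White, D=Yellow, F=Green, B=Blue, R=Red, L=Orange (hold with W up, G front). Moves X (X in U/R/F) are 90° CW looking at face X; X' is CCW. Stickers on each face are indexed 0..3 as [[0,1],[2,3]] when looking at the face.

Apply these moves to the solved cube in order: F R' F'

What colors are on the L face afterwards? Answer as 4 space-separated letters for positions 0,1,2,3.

After move 1 (F): F=GGGG U=WWOO R=WRWR D=RRYY L=OYOY
After move 2 (R'): R=RRWW U=WBOB F=GWGO D=RGYG B=YBRB
After move 3 (F'): F=WOGG U=WBRW R=GRRW D=YYYG L=OBOO
Query: L face = OBOO

Answer: O B O O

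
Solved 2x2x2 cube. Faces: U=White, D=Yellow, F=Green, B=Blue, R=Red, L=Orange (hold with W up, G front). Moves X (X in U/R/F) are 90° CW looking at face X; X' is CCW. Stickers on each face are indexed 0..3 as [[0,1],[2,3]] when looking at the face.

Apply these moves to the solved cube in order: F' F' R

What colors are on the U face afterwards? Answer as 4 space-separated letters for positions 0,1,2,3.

After move 1 (F'): F=GGGG U=WWRR R=YRYR D=OOYY L=OWOW
After move 2 (F'): F=GGGG U=WWYY R=OROR D=WWYY L=OROR
After move 3 (R): R=OORR U=WGYG F=GWGY D=WBYB B=YBWB
Query: U face = WGYG

Answer: W G Y G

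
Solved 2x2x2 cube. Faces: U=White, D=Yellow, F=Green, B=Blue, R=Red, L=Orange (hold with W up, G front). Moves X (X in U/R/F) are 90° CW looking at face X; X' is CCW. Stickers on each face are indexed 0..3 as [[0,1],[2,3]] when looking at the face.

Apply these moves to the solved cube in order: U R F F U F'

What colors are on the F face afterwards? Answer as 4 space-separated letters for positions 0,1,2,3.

After move 1 (U): U=WWWW F=RRGG R=BBRR B=OOBB L=GGOO
After move 2 (R): R=RBRB U=WRWG F=RYGY D=YBYO B=WOWB
After move 3 (F): F=GRYY U=WROG R=WBGB D=RRYO L=GYOB
After move 4 (F): F=YGYR U=WRBY R=OBGB D=GWYO L=GROR
After move 5 (U): U=BWYR F=OBYR R=WOGB B=GRWB L=YGOR
After move 6 (F'): F=BROY U=BWWG R=WOGB D=GRYO L=YROY
Query: F face = BROY

Answer: B R O Y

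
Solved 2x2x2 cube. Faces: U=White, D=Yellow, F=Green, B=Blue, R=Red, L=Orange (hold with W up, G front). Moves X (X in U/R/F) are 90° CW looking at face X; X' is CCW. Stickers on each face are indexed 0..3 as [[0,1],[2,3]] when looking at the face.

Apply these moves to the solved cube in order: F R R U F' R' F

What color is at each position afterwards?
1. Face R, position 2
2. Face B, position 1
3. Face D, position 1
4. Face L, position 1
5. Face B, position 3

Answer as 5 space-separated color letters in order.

Answer: O Y B B B

Derivation:
After move 1 (F): F=GGGG U=WWOO R=WRWR D=RRYY L=OYOY
After move 2 (R): R=WWRR U=WGOG F=GRGY D=RBYB B=OBWB
After move 3 (R): R=RWRW U=WROY F=GBGB D=RWYO B=GBGB
After move 4 (U): U=OWYR F=RWGB R=GBRW B=OYGB L=GBOY
After move 5 (F'): F=WBRG U=OWGR R=WBRW D=BYYO L=GROY
After move 6 (R'): R=BWWR U=OGGO F=WWRR D=BBYG B=OYYB
After move 7 (F): F=RWRW U=OGYR R=GWOR D=WBYG L=GBOB
Query 1: R[2] = O
Query 2: B[1] = Y
Query 3: D[1] = B
Query 4: L[1] = B
Query 5: B[3] = B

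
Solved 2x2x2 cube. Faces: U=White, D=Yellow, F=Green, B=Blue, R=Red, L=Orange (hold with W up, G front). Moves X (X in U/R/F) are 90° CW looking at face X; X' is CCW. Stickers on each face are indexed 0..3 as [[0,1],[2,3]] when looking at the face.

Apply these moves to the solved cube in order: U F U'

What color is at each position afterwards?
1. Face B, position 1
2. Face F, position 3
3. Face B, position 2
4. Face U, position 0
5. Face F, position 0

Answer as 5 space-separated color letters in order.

After move 1 (U): U=WWWW F=RRGG R=BBRR B=OOBB L=GGOO
After move 2 (F): F=GRGR U=WWOG R=WBWR D=RBYY L=GYOY
After move 3 (U'): U=WGWO F=GYGR R=GRWR B=WBBB L=OOOY
Query 1: B[1] = B
Query 2: F[3] = R
Query 3: B[2] = B
Query 4: U[0] = W
Query 5: F[0] = G

Answer: B R B W G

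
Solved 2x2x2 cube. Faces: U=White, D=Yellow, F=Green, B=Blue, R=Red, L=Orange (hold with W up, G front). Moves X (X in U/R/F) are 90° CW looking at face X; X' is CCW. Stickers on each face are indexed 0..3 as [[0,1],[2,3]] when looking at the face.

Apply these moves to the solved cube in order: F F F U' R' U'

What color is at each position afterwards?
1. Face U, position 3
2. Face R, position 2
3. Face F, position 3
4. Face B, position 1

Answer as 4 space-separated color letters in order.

Answer: W G R R

Derivation:
After move 1 (F): F=GGGG U=WWOO R=WRWR D=RRYY L=OYOY
After move 2 (F): F=GGGG U=WWYY R=OROR D=WWYY L=OROR
After move 3 (F): F=GGGG U=WWRR R=YRYR D=OOYY L=OWOW
After move 4 (U'): U=WRWR F=OWGG R=GGYR B=YRBB L=BBOW
After move 5 (R'): R=GRGY U=WBWY F=ORGR D=OWYG B=YROB
After move 6 (U'): U=BYWW F=BBGR R=ORGY B=GROB L=YROW
Query 1: U[3] = W
Query 2: R[2] = G
Query 3: F[3] = R
Query 4: B[1] = R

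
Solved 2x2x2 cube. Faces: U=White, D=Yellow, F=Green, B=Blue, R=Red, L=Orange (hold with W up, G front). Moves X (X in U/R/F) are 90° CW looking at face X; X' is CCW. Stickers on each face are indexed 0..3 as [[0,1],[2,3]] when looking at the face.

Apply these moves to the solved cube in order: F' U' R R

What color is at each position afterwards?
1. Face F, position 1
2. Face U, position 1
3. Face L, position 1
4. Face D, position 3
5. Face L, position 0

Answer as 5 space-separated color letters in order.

Answer: B O B R B

Derivation:
After move 1 (F'): F=GGGG U=WWRR R=YRYR D=OOYY L=OWOW
After move 2 (U'): U=WRWR F=OWGG R=GGYR B=YRBB L=BBOW
After move 3 (R): R=YGRG U=WWWG F=OOGY D=OBYY B=RRRB
After move 4 (R): R=RYGG U=WOWY F=OBGY D=ORYR B=GRWB
Query 1: F[1] = B
Query 2: U[1] = O
Query 3: L[1] = B
Query 4: D[3] = R
Query 5: L[0] = B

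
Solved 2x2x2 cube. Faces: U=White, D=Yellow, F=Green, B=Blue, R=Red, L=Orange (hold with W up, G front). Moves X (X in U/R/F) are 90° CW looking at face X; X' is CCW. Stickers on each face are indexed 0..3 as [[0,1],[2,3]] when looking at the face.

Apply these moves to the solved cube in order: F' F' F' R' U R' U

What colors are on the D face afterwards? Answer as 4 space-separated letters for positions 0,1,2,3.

After move 1 (F'): F=GGGG U=WWRR R=YRYR D=OOYY L=OWOW
After move 2 (F'): F=GGGG U=WWYY R=OROR D=WWYY L=OROR
After move 3 (F'): F=GGGG U=WWOO R=WRWR D=RRYY L=OYOY
After move 4 (R'): R=RRWW U=WBOB F=GWGO D=RGYG B=YBRB
After move 5 (U): U=OWBB F=RRGO R=YBWW B=OYRB L=GWOY
After move 6 (R'): R=BWYW U=ORBO F=RWGB D=RRYO B=GYGB
After move 7 (U): U=BOOR F=BWGB R=GYYW B=GWGB L=RWOY
Query: D face = RRYO

Answer: R R Y O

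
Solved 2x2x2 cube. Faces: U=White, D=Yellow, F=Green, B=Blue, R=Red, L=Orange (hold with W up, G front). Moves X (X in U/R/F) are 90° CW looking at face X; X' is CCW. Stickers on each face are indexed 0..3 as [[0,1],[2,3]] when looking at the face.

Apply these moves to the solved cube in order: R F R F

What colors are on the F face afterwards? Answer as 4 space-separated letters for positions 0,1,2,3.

After move 1 (R): R=RRRR U=WGWG F=GYGY D=YBYB B=WBWB
After move 2 (F): F=GGYY U=WGOO R=WRGR D=RRYB L=OYOB
After move 3 (R): R=GWRR U=WGOY F=GRYB D=RWYW B=OBGB
After move 4 (F): F=YGBR U=WGBY R=OWYR D=RGYW L=OROW
Query: F face = YGBR

Answer: Y G B R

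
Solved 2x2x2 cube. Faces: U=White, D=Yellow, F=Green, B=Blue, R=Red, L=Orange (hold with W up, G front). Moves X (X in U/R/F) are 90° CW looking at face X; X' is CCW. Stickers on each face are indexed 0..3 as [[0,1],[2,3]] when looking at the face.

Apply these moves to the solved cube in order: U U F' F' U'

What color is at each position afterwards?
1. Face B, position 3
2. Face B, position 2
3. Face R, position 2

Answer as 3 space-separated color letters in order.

After move 1 (U): U=WWWW F=RRGG R=BBRR B=OOBB L=GGOO
After move 2 (U): U=WWWW F=BBGG R=OORR B=GGBB L=RROO
After move 3 (F'): F=BGBG U=WWOR R=YOYR D=ROYY L=RWOW
After move 4 (F'): F=GGBB U=WWYY R=OORR D=WWYY L=RROO
After move 5 (U'): U=WYWY F=RRBB R=GGRR B=OOBB L=GGOO
Query 1: B[3] = B
Query 2: B[2] = B
Query 3: R[2] = R

Answer: B B R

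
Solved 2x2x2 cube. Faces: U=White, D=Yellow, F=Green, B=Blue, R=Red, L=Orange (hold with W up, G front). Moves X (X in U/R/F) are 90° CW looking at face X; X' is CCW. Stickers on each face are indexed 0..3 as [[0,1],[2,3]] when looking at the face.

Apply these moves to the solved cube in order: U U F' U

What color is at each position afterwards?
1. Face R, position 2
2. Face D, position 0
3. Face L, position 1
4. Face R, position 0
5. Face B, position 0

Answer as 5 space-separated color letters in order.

Answer: Y R G G R

Derivation:
After move 1 (U): U=WWWW F=RRGG R=BBRR B=OOBB L=GGOO
After move 2 (U): U=WWWW F=BBGG R=OORR B=GGBB L=RROO
After move 3 (F'): F=BGBG U=WWOR R=YOYR D=ROYY L=RWOW
After move 4 (U): U=OWRW F=YOBG R=GGYR B=RWBB L=BGOW
Query 1: R[2] = Y
Query 2: D[0] = R
Query 3: L[1] = G
Query 4: R[0] = G
Query 5: B[0] = R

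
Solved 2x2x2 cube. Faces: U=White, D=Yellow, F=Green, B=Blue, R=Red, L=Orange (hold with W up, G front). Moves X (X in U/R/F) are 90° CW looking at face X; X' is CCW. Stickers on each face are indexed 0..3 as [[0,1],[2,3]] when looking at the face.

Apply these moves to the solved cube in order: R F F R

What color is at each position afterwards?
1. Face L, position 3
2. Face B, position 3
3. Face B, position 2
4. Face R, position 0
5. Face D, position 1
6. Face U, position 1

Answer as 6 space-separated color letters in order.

Answer: R B G O W G

Derivation:
After move 1 (R): R=RRRR U=WGWG F=GYGY D=YBYB B=WBWB
After move 2 (F): F=GGYY U=WGOO R=WRGR D=RRYB L=OYOB
After move 3 (F): F=YGYG U=WGBY R=OROR D=GWYB L=OROR
After move 4 (R): R=OORR U=WGBG F=YWYB D=GWYW B=YBGB
Query 1: L[3] = R
Query 2: B[3] = B
Query 3: B[2] = G
Query 4: R[0] = O
Query 5: D[1] = W
Query 6: U[1] = G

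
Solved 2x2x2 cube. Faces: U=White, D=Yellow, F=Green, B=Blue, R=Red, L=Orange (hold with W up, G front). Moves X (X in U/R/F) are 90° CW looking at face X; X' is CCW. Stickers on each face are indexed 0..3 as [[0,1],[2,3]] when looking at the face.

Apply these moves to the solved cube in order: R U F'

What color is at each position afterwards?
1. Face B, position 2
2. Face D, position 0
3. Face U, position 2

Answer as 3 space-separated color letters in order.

Answer: W Y W

Derivation:
After move 1 (R): R=RRRR U=WGWG F=GYGY D=YBYB B=WBWB
After move 2 (U): U=WWGG F=RRGY R=WBRR B=OOWB L=GYOO
After move 3 (F'): F=RYRG U=WWWR R=BBYR D=YOYB L=GGOG
Query 1: B[2] = W
Query 2: D[0] = Y
Query 3: U[2] = W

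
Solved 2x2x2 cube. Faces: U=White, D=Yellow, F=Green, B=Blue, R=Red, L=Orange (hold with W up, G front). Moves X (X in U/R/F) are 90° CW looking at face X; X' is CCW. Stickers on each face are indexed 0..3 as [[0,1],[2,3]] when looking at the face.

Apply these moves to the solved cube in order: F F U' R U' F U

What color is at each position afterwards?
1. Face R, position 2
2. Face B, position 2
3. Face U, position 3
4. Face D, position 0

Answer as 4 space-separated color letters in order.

After move 1 (F): F=GGGG U=WWOO R=WRWR D=RRYY L=OYOY
After move 2 (F): F=GGGG U=WWYY R=OROR D=WWYY L=OROR
After move 3 (U'): U=WYWY F=ORGG R=GGOR B=ORBB L=BBOR
After move 4 (R): R=OGRG U=WRWG F=OWGY D=WBYO B=YRYB
After move 5 (U'): U=RGWW F=BBGY R=OWRG B=OGYB L=YROR
After move 6 (F): F=GBYB U=RGRR R=WWWG D=ROYO L=YWOB
After move 7 (U): U=RRRG F=WWYB R=OGWG B=YWYB L=GBOB
Query 1: R[2] = W
Query 2: B[2] = Y
Query 3: U[3] = G
Query 4: D[0] = R

Answer: W Y G R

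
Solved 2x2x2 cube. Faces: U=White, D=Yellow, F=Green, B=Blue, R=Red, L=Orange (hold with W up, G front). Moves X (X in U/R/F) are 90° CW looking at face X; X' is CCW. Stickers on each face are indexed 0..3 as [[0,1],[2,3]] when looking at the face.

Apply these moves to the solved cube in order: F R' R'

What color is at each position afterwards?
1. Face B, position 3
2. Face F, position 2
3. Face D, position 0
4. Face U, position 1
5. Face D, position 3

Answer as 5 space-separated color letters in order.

Answer: B G R R O

Derivation:
After move 1 (F): F=GGGG U=WWOO R=WRWR D=RRYY L=OYOY
After move 2 (R'): R=RRWW U=WBOB F=GWGO D=RGYG B=YBRB
After move 3 (R'): R=RWRW U=WROY F=GBGB D=RWYO B=GBGB
Query 1: B[3] = B
Query 2: F[2] = G
Query 3: D[0] = R
Query 4: U[1] = R
Query 5: D[3] = O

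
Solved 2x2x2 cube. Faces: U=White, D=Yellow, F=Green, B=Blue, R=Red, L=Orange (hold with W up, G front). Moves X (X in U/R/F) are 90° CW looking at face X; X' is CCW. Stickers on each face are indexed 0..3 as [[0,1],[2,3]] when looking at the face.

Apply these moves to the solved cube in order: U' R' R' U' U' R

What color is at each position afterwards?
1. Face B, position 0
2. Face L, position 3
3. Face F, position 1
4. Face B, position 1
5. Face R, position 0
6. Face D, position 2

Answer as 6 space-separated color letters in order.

Answer: W O W B G Y

Derivation:
After move 1 (U'): U=WWWW F=OOGG R=GGRR B=RRBB L=BBOO
After move 2 (R'): R=GRGR U=WBWR F=OWGW D=YOYG B=YRYB
After move 3 (R'): R=RRGG U=WYWY F=OBGR D=YWYW B=GROB
After move 4 (U'): U=YYWW F=BBGR R=OBGG B=RROB L=GROO
After move 5 (U'): U=YWYW F=GRGR R=BBGG B=OBOB L=RROO
After move 6 (R): R=GBGB U=YRYR F=GWGW D=YOYO B=WBWB
Query 1: B[0] = W
Query 2: L[3] = O
Query 3: F[1] = W
Query 4: B[1] = B
Query 5: R[0] = G
Query 6: D[2] = Y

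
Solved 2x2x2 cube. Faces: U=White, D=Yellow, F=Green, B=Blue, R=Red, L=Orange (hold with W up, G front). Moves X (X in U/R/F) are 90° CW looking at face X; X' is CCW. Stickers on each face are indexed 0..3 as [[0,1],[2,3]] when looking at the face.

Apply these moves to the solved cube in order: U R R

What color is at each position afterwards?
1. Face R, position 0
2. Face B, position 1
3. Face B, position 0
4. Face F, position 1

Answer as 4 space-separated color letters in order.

Answer: R O G B

Derivation:
After move 1 (U): U=WWWW F=RRGG R=BBRR B=OOBB L=GGOO
After move 2 (R): R=RBRB U=WRWG F=RYGY D=YBYO B=WOWB
After move 3 (R): R=RRBB U=WYWY F=RBGO D=YWYW B=GORB
Query 1: R[0] = R
Query 2: B[1] = O
Query 3: B[0] = G
Query 4: F[1] = B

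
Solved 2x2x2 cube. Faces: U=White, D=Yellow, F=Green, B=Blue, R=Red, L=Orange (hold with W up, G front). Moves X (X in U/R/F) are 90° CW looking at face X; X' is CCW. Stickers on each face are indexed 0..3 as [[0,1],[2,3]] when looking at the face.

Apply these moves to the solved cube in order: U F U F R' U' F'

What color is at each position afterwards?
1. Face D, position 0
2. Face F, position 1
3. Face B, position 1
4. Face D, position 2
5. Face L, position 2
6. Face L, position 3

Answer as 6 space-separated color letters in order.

Answer: Y R R Y O O

Derivation:
After move 1 (U): U=WWWW F=RRGG R=BBRR B=OOBB L=GGOO
After move 2 (F): F=GRGR U=WWOG R=WBWR D=RBYY L=GYOY
After move 3 (U): U=OWGW F=WBGR R=OOWR B=GYBB L=GROY
After move 4 (F): F=GWRB U=OWYR R=GOWR D=WOYY L=GROB
After move 5 (R'): R=ORGW U=OBYG F=GWRR D=WWYB B=YYOB
After move 6 (U'): U=BGOY F=GRRR R=GWGW B=OROB L=YYOB
After move 7 (F'): F=RRGR U=BGGG R=WWWW D=YBYB L=YYOO
Query 1: D[0] = Y
Query 2: F[1] = R
Query 3: B[1] = R
Query 4: D[2] = Y
Query 5: L[2] = O
Query 6: L[3] = O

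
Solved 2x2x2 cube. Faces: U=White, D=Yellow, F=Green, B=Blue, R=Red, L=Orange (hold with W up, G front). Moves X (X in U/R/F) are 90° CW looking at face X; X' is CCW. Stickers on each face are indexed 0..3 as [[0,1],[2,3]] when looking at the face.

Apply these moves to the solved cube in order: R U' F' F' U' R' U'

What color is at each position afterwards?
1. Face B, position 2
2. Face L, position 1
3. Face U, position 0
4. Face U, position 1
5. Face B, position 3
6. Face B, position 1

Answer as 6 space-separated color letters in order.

After move 1 (R): R=RRRR U=WGWG F=GYGY D=YBYB B=WBWB
After move 2 (U'): U=GGWW F=OOGY R=GYRR B=RRWB L=WBOO
After move 3 (F'): F=OYOG U=GGGR R=BYYR D=BOYB L=WWOW
After move 4 (F'): F=YGOO U=GGBY R=OYBR D=WWYB L=WROG
After move 5 (U'): U=GYGB F=WROO R=YGBR B=OYWB L=RROG
After move 6 (R'): R=GRYB U=GWGO F=WYOB D=WRYO B=BYWB
After move 7 (U'): U=WOGG F=RROB R=WYYB B=GRWB L=BYOG
Query 1: B[2] = W
Query 2: L[1] = Y
Query 3: U[0] = W
Query 4: U[1] = O
Query 5: B[3] = B
Query 6: B[1] = R

Answer: W Y W O B R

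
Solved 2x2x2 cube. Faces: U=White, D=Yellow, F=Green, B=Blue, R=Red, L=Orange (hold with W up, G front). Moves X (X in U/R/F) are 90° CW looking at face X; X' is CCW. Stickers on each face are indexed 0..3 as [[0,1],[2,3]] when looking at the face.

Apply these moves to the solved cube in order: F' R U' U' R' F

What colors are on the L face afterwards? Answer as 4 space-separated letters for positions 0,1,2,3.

Answer: Y O O B

Derivation:
After move 1 (F'): F=GGGG U=WWRR R=YRYR D=OOYY L=OWOW
After move 2 (R): R=YYRR U=WGRG F=GOGY D=OBYB B=RBWB
After move 3 (U'): U=GGWR F=OWGY R=GORR B=YYWB L=RBOW
After move 4 (U'): U=GRGW F=RBGY R=OWRR B=GOWB L=YYOW
After move 5 (R'): R=WROR U=GWGG F=RRGW D=OBYY B=BOBB
After move 6 (F): F=GRWR U=GWWY R=GRGR D=OWYY L=YOOB
Query: L face = YOOB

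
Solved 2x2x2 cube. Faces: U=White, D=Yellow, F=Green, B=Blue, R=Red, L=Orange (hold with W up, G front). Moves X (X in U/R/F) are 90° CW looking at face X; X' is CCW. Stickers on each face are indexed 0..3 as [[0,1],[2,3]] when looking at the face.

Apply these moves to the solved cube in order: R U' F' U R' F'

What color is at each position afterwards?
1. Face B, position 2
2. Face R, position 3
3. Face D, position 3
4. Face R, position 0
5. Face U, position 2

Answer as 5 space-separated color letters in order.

Answer: O Y G Y R

Derivation:
After move 1 (R): R=RRRR U=WGWG F=GYGY D=YBYB B=WBWB
After move 2 (U'): U=GGWW F=OOGY R=GYRR B=RRWB L=WBOO
After move 3 (F'): F=OYOG U=GGGR R=BYYR D=BOYB L=WWOW
After move 4 (U): U=GGRG F=BYOG R=RRYR B=WWWB L=OYOW
After move 5 (R'): R=RRRY U=GWRW F=BGOG D=BYYG B=BWOB
After move 6 (F'): F=GGBO U=GWRR R=YRBY D=YWYG L=OWOR
Query 1: B[2] = O
Query 2: R[3] = Y
Query 3: D[3] = G
Query 4: R[0] = Y
Query 5: U[2] = R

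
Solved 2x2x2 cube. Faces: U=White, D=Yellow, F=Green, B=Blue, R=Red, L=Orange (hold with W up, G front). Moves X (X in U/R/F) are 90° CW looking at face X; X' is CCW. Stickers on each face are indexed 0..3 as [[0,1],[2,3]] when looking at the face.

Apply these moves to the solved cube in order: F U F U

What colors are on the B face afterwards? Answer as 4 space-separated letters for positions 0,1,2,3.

After move 1 (F): F=GGGG U=WWOO R=WRWR D=RRYY L=OYOY
After move 2 (U): U=OWOW F=WRGG R=BBWR B=OYBB L=GGOY
After move 3 (F): F=GWGR U=OWYG R=OBWR D=WBYY L=GROR
After move 4 (U): U=YOGW F=OBGR R=OYWR B=GRBB L=GWOR
Query: B face = GRBB

Answer: G R B B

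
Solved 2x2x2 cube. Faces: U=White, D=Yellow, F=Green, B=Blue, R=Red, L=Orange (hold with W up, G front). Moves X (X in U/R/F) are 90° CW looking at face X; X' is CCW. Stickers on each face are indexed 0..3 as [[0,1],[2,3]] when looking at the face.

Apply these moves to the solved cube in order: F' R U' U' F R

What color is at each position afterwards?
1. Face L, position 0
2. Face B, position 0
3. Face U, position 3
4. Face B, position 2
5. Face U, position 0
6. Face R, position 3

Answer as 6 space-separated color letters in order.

After move 1 (F'): F=GGGG U=WWRR R=YRYR D=OOYY L=OWOW
After move 2 (R): R=YYRR U=WGRG F=GOGY D=OBYB B=RBWB
After move 3 (U'): U=GGWR F=OWGY R=GORR B=YYWB L=RBOW
After move 4 (U'): U=GRGW F=RBGY R=OWRR B=GOWB L=YYOW
After move 5 (F): F=GRYB U=GRWY R=GWWR D=ROYB L=YOOB
After move 6 (R): R=WGRW U=GRWB F=GOYB D=RWYG B=YORB
Query 1: L[0] = Y
Query 2: B[0] = Y
Query 3: U[3] = B
Query 4: B[2] = R
Query 5: U[0] = G
Query 6: R[3] = W

Answer: Y Y B R G W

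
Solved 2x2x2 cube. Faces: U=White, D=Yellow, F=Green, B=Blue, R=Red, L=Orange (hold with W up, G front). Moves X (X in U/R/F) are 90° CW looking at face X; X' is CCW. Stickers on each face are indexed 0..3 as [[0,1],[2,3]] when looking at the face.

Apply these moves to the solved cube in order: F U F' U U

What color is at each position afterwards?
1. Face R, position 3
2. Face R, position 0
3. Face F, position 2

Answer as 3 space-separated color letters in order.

After move 1 (F): F=GGGG U=WWOO R=WRWR D=RRYY L=OYOY
After move 2 (U): U=OWOW F=WRGG R=BBWR B=OYBB L=GGOY
After move 3 (F'): F=RGWG U=OWBW R=RBRR D=GYYY L=GWOO
After move 4 (U): U=BOWW F=RBWG R=OYRR B=GWBB L=RGOO
After move 5 (U): U=WBWO F=OYWG R=GWRR B=RGBB L=RBOO
Query 1: R[3] = R
Query 2: R[0] = G
Query 3: F[2] = W

Answer: R G W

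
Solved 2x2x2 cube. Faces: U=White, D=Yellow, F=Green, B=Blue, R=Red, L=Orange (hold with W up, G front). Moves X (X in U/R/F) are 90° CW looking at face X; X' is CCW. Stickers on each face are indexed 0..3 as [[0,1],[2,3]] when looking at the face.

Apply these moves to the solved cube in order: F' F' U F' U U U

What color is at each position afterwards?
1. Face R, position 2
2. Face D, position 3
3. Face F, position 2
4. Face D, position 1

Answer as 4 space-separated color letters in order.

After move 1 (F'): F=GGGG U=WWRR R=YRYR D=OOYY L=OWOW
After move 2 (F'): F=GGGG U=WWYY R=OROR D=WWYY L=OROR
After move 3 (U): U=YWYW F=ORGG R=BBOR B=ORBB L=GGOR
After move 4 (F'): F=RGOG U=YWBO R=WBWR D=GRYY L=GWOY
After move 5 (U): U=BYOW F=WBOG R=ORWR B=GWBB L=RGOY
After move 6 (U): U=OBWY F=OROG R=GWWR B=RGBB L=WBOY
After move 7 (U): U=WOYB F=GWOG R=RGWR B=WBBB L=OROY
Query 1: R[2] = W
Query 2: D[3] = Y
Query 3: F[2] = O
Query 4: D[1] = R

Answer: W Y O R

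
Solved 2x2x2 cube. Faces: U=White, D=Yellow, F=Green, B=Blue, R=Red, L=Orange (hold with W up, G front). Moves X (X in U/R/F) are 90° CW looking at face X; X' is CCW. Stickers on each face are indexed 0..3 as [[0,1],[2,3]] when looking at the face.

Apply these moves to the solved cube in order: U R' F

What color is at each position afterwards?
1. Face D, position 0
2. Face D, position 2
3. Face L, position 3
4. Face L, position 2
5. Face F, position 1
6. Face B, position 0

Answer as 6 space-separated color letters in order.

Answer: B Y R O R Y

Derivation:
After move 1 (U): U=WWWW F=RRGG R=BBRR B=OOBB L=GGOO
After move 2 (R'): R=BRBR U=WBWO F=RWGW D=YRYG B=YOYB
After move 3 (F): F=GRWW U=WBOG R=WROR D=BBYG L=GYOR
Query 1: D[0] = B
Query 2: D[2] = Y
Query 3: L[3] = R
Query 4: L[2] = O
Query 5: F[1] = R
Query 6: B[0] = Y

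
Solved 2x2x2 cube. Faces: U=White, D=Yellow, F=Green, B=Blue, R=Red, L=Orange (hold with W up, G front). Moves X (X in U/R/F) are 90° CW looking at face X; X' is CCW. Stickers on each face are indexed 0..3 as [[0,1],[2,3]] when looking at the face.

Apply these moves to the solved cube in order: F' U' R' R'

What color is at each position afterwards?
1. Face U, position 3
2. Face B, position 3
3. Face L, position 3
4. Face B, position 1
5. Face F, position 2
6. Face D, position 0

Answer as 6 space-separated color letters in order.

Answer: Y B W R G O

Derivation:
After move 1 (F'): F=GGGG U=WWRR R=YRYR D=OOYY L=OWOW
After move 2 (U'): U=WRWR F=OWGG R=GGYR B=YRBB L=BBOW
After move 3 (R'): R=GRGY U=WBWY F=ORGR D=OWYG B=YROB
After move 4 (R'): R=RYGG U=WOWY F=OBGY D=ORYR B=GRWB
Query 1: U[3] = Y
Query 2: B[3] = B
Query 3: L[3] = W
Query 4: B[1] = R
Query 5: F[2] = G
Query 6: D[0] = O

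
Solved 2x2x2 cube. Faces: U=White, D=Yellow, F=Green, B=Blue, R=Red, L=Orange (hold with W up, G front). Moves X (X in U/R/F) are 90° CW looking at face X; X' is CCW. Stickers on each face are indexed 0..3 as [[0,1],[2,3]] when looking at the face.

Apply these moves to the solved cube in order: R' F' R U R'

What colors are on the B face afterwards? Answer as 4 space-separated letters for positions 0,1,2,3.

Answer: Y B Y B

Derivation:
After move 1 (R'): R=RRRR U=WBWB F=GWGW D=YGYG B=YBYB
After move 2 (F'): F=WWGG U=WBRR R=GRYR D=OOYG L=OBOW
After move 3 (R): R=YGRR U=WWRG F=WOGG D=OYYY B=RBBB
After move 4 (U): U=RWGW F=YGGG R=RBRR B=OBBB L=WOOW
After move 5 (R'): R=BRRR U=RBGO F=YWGW D=OGYG B=YBYB
Query: B face = YBYB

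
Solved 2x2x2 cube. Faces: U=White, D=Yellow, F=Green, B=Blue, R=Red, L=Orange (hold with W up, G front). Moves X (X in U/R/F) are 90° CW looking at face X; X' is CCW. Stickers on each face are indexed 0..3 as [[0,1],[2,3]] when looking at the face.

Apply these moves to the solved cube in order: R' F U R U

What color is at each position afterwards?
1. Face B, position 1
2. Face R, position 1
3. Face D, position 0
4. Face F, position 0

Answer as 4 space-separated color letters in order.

After move 1 (R'): R=RRRR U=WBWB F=GWGW D=YGYG B=YBYB
After move 2 (F): F=GGWW U=WBOO R=WRBR D=RRYG L=OYOG
After move 3 (U): U=OWOB F=WRWW R=YBBR B=OYYB L=GGOG
After move 4 (R): R=BYRB U=OROW F=WRWG D=RYYO B=BYWB
After move 5 (U): U=OOWR F=BYWG R=BYRB B=GGWB L=WROG
Query 1: B[1] = G
Query 2: R[1] = Y
Query 3: D[0] = R
Query 4: F[0] = B

Answer: G Y R B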